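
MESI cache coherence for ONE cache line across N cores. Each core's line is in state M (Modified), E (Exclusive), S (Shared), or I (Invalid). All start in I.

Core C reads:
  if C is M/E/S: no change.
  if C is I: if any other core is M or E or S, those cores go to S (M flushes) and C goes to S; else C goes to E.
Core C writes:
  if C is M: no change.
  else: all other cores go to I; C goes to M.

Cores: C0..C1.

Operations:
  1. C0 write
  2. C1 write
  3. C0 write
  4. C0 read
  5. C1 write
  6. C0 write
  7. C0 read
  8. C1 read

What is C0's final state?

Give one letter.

Answer: S

Derivation:
Op 1: C0 write [C0 write: invalidate none -> C0=M] -> [M,I]
Op 2: C1 write [C1 write: invalidate ['C0=M'] -> C1=M] -> [I,M]
Op 3: C0 write [C0 write: invalidate ['C1=M'] -> C0=M] -> [M,I]
Op 4: C0 read [C0 read: already in M, no change] -> [M,I]
Op 5: C1 write [C1 write: invalidate ['C0=M'] -> C1=M] -> [I,M]
Op 6: C0 write [C0 write: invalidate ['C1=M'] -> C0=M] -> [M,I]
Op 7: C0 read [C0 read: already in M, no change] -> [M,I]
Op 8: C1 read [C1 read from I: others=['C0=M'] -> C1=S, others downsized to S] -> [S,S]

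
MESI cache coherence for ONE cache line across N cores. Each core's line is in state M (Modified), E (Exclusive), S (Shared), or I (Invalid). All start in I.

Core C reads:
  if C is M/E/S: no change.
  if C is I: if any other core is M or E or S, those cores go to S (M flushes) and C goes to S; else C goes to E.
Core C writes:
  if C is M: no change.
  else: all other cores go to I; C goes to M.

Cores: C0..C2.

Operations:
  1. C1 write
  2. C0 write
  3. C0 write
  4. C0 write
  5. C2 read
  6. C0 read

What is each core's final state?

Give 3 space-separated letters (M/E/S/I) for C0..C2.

Op 1: C1 write [C1 write: invalidate none -> C1=M] -> [I,M,I]
Op 2: C0 write [C0 write: invalidate ['C1=M'] -> C0=M] -> [M,I,I]
Op 3: C0 write [C0 write: already M (modified), no change] -> [M,I,I]
Op 4: C0 write [C0 write: already M (modified), no change] -> [M,I,I]
Op 5: C2 read [C2 read from I: others=['C0=M'] -> C2=S, others downsized to S] -> [S,I,S]
Op 6: C0 read [C0 read: already in S, no change] -> [S,I,S]

Answer: S I S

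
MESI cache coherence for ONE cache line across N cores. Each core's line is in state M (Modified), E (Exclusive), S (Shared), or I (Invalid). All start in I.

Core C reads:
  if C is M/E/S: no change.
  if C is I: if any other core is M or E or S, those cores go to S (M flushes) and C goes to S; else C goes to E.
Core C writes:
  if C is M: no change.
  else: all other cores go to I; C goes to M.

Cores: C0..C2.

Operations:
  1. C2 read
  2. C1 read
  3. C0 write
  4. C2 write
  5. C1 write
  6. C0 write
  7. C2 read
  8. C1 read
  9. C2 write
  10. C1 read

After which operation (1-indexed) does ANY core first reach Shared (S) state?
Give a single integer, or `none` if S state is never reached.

Answer: 2

Derivation:
Op 1: C2 read [C2 read from I: no other sharers -> C2=E (exclusive)] -> [I,I,E]
Op 2: C1 read [C1 read from I: others=['C2=E'] -> C1=S, others downsized to S] -> [I,S,S]
  -> First S state at op 2; remaining ops need not be traced.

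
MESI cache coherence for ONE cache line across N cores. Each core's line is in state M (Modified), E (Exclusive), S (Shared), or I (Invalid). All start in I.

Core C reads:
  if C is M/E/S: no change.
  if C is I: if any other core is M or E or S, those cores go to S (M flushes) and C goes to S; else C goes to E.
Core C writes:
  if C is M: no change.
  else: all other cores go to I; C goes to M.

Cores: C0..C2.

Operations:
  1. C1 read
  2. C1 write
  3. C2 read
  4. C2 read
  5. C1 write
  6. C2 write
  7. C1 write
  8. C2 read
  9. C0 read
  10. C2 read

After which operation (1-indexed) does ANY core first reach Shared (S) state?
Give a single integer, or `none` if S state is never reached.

Answer: 3

Derivation:
Op 1: C1 read [C1 read from I: no other sharers -> C1=E (exclusive)] -> [I,E,I]
Op 2: C1 write [C1 write: invalidate none -> C1=M] -> [I,M,I]
Op 3: C2 read [C2 read from I: others=['C1=M'] -> C2=S, others downsized to S] -> [I,S,S]
  -> First S state at op 3; remaining ops need not be traced.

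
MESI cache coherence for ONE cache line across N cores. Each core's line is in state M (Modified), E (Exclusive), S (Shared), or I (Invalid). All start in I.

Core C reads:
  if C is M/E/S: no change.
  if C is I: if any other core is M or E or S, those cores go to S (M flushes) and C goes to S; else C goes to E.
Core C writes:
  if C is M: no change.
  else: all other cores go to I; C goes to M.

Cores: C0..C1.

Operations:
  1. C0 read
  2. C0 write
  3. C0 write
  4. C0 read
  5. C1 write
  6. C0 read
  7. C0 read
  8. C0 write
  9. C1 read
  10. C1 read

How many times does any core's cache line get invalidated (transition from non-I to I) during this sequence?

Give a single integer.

Answer: 2

Derivation:
Op 1: C0 read [C0 read from I: no other sharers -> C0=E (exclusive)] -> [E,I] (invalidations this op: 0; running total: 0)
Op 2: C0 write [C0 write: invalidate none -> C0=M] -> [M,I] (invalidations this op: 0; running total: 0)
Op 3: C0 write [C0 write: already M (modified), no change] -> [M,I] (invalidations this op: 0; running total: 0)
Op 4: C0 read [C0 read: already in M, no change] -> [M,I] (invalidations this op: 0; running total: 0)
Op 5: C1 write [C1 write: invalidate ['C0=M'] -> C1=M] -> [I,M] (invalidations this op: 1; running total: 1)
Op 6: C0 read [C0 read from I: others=['C1=M'] -> C0=S, others downsized to S] -> [S,S] (invalidations this op: 0; running total: 1)
Op 7: C0 read [C0 read: already in S, no change] -> [S,S] (invalidations this op: 0; running total: 1)
Op 8: C0 write [C0 write: invalidate ['C1=S'] -> C0=M] -> [M,I] (invalidations this op: 1; running total: 2)
Op 9: C1 read [C1 read from I: others=['C0=M'] -> C1=S, others downsized to S] -> [S,S] (invalidations this op: 0; running total: 2)
Op 10: C1 read [C1 read: already in S, no change] -> [S,S] (invalidations this op: 0; running total: 2)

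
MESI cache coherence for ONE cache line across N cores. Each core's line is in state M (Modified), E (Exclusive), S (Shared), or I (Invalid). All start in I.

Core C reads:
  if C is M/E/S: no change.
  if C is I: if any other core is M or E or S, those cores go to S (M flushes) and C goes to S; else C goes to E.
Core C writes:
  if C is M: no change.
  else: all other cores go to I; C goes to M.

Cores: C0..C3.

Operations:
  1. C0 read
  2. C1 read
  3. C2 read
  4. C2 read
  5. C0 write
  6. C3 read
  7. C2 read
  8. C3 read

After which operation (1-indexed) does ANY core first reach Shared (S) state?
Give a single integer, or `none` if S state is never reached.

Op 1: C0 read [C0 read from I: no other sharers -> C0=E (exclusive)] -> [E,I,I,I]
Op 2: C1 read [C1 read from I: others=['C0=E'] -> C1=S, others downsized to S] -> [S,S,I,I]
  -> First S state at op 2; remaining ops need not be traced.

Answer: 2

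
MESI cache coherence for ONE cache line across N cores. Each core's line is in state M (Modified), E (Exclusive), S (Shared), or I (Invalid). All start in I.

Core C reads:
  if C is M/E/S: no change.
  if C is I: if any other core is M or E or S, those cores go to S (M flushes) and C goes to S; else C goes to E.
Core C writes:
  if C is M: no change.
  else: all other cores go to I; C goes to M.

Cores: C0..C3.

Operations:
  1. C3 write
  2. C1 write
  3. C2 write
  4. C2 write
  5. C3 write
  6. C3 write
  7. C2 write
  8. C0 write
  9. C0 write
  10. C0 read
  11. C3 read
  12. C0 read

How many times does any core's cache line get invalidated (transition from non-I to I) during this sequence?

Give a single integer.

Op 1: C3 write [C3 write: invalidate none -> C3=M] -> [I,I,I,M] (invalidations this op: 0; running total: 0)
Op 2: C1 write [C1 write: invalidate ['C3=M'] -> C1=M] -> [I,M,I,I] (invalidations this op: 1; running total: 1)
Op 3: C2 write [C2 write: invalidate ['C1=M'] -> C2=M] -> [I,I,M,I] (invalidations this op: 1; running total: 2)
Op 4: C2 write [C2 write: already M (modified), no change] -> [I,I,M,I] (invalidations this op: 0; running total: 2)
Op 5: C3 write [C3 write: invalidate ['C2=M'] -> C3=M] -> [I,I,I,M] (invalidations this op: 1; running total: 3)
Op 6: C3 write [C3 write: already M (modified), no change] -> [I,I,I,M] (invalidations this op: 0; running total: 3)
Op 7: C2 write [C2 write: invalidate ['C3=M'] -> C2=M] -> [I,I,M,I] (invalidations this op: 1; running total: 4)
Op 8: C0 write [C0 write: invalidate ['C2=M'] -> C0=M] -> [M,I,I,I] (invalidations this op: 1; running total: 5)
Op 9: C0 write [C0 write: already M (modified), no change] -> [M,I,I,I] (invalidations this op: 0; running total: 5)
Op 10: C0 read [C0 read: already in M, no change] -> [M,I,I,I] (invalidations this op: 0; running total: 5)
Op 11: C3 read [C3 read from I: others=['C0=M'] -> C3=S, others downsized to S] -> [S,I,I,S] (invalidations this op: 0; running total: 5)
Op 12: C0 read [C0 read: already in S, no change] -> [S,I,I,S] (invalidations this op: 0; running total: 5)

Answer: 5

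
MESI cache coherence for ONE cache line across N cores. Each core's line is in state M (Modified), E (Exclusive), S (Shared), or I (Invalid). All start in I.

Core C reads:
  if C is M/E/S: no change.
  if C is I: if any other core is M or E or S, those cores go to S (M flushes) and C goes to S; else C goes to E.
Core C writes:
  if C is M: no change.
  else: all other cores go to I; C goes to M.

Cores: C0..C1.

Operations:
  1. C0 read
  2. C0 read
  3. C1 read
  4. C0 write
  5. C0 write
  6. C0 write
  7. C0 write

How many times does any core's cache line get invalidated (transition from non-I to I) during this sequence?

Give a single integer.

Op 1: C0 read [C0 read from I: no other sharers -> C0=E (exclusive)] -> [E,I] (invalidations this op: 0; running total: 0)
Op 2: C0 read [C0 read: already in E, no change] -> [E,I] (invalidations this op: 0; running total: 0)
Op 3: C1 read [C1 read from I: others=['C0=E'] -> C1=S, others downsized to S] -> [S,S] (invalidations this op: 0; running total: 0)
Op 4: C0 write [C0 write: invalidate ['C1=S'] -> C0=M] -> [M,I] (invalidations this op: 1; running total: 1)
Op 5: C0 write [C0 write: already M (modified), no change] -> [M,I] (invalidations this op: 0; running total: 1)
Op 6: C0 write [C0 write: already M (modified), no change] -> [M,I] (invalidations this op: 0; running total: 1)
Op 7: C0 write [C0 write: already M (modified), no change] -> [M,I] (invalidations this op: 0; running total: 1)

Answer: 1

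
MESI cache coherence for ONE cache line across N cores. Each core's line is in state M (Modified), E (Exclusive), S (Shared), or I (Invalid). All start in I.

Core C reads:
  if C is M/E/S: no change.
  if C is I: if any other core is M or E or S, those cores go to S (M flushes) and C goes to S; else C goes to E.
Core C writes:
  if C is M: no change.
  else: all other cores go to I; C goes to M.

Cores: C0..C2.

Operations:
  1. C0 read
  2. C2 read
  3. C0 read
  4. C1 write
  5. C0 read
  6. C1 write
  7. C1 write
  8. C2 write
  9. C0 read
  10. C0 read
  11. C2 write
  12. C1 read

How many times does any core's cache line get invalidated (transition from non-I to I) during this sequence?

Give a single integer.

Op 1: C0 read [C0 read from I: no other sharers -> C0=E (exclusive)] -> [E,I,I] (invalidations this op: 0; running total: 0)
Op 2: C2 read [C2 read from I: others=['C0=E'] -> C2=S, others downsized to S] -> [S,I,S] (invalidations this op: 0; running total: 0)
Op 3: C0 read [C0 read: already in S, no change] -> [S,I,S] (invalidations this op: 0; running total: 0)
Op 4: C1 write [C1 write: invalidate ['C0=S', 'C2=S'] -> C1=M] -> [I,M,I] (invalidations this op: 2; running total: 2)
Op 5: C0 read [C0 read from I: others=['C1=M'] -> C0=S, others downsized to S] -> [S,S,I] (invalidations this op: 0; running total: 2)
Op 6: C1 write [C1 write: invalidate ['C0=S'] -> C1=M] -> [I,M,I] (invalidations this op: 1; running total: 3)
Op 7: C1 write [C1 write: already M (modified), no change] -> [I,M,I] (invalidations this op: 0; running total: 3)
Op 8: C2 write [C2 write: invalidate ['C1=M'] -> C2=M] -> [I,I,M] (invalidations this op: 1; running total: 4)
Op 9: C0 read [C0 read from I: others=['C2=M'] -> C0=S, others downsized to S] -> [S,I,S] (invalidations this op: 0; running total: 4)
Op 10: C0 read [C0 read: already in S, no change] -> [S,I,S] (invalidations this op: 0; running total: 4)
Op 11: C2 write [C2 write: invalidate ['C0=S'] -> C2=M] -> [I,I,M] (invalidations this op: 1; running total: 5)
Op 12: C1 read [C1 read from I: others=['C2=M'] -> C1=S, others downsized to S] -> [I,S,S] (invalidations this op: 0; running total: 5)

Answer: 5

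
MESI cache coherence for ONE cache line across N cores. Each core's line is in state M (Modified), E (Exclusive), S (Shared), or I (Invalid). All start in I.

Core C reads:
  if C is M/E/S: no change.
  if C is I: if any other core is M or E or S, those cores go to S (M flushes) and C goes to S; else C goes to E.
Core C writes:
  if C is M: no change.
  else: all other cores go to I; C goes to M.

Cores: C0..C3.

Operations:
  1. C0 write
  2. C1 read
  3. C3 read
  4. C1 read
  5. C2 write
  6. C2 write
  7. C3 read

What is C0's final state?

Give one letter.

Op 1: C0 write [C0 write: invalidate none -> C0=M] -> [M,I,I,I]
Op 2: C1 read [C1 read from I: others=['C0=M'] -> C1=S, others downsized to S] -> [S,S,I,I]
Op 3: C3 read [C3 read from I: others=['C0=S', 'C1=S'] -> C3=S, others downsized to S] -> [S,S,I,S]
Op 4: C1 read [C1 read: already in S, no change] -> [S,S,I,S]
Op 5: C2 write [C2 write: invalidate ['C0=S', 'C1=S', 'C3=S'] -> C2=M] -> [I,I,M,I]
Op 6: C2 write [C2 write: already M (modified), no change] -> [I,I,M,I]
Op 7: C3 read [C3 read from I: others=['C2=M'] -> C3=S, others downsized to S] -> [I,I,S,S]

Answer: I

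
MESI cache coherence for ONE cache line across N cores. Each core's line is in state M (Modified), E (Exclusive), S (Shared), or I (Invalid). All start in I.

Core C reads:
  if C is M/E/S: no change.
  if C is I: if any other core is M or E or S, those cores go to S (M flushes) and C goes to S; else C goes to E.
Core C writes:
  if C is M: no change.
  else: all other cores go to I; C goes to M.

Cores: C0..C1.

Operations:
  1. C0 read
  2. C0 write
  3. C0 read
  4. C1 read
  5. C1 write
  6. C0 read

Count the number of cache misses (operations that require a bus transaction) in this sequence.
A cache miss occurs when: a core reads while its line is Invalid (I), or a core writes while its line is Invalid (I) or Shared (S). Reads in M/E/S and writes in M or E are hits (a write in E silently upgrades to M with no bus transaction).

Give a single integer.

Answer: 4

Derivation:
Op 1: C0 read [C0 read from I: no other sharers -> C0=E (exclusive)] -> [E,I] [MISS #1: read from I]
Op 2: C0 write [C0 write: invalidate none -> C0=M] -> [M,I] [hit: write from E is a silent E->M upgrade, no bus transaction]
Op 3: C0 read [C0 read: already in M, no change] -> [M,I] [hit: read from M]
Op 4: C1 read [C1 read from I: others=['C0=M'] -> C1=S, others downsized to S] -> [S,S] [MISS #2: read from I]
Op 5: C1 write [C1 write: invalidate ['C0=S'] -> C1=M] -> [I,M] [MISS #3: write from S]
Op 6: C0 read [C0 read from I: others=['C1=M'] -> C0=S, others downsized to S] -> [S,S] [MISS #4: read from I]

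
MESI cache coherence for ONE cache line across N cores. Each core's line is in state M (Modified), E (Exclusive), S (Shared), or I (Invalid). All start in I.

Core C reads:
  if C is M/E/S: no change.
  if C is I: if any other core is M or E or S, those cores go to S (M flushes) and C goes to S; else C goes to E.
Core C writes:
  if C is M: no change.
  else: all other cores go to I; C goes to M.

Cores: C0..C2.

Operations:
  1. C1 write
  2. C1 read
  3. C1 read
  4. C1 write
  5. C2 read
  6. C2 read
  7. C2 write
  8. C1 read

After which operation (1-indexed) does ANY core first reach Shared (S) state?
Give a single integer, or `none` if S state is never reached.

Op 1: C1 write [C1 write: invalidate none -> C1=M] -> [I,M,I]
Op 2: C1 read [C1 read: already in M, no change] -> [I,M,I]
Op 3: C1 read [C1 read: already in M, no change] -> [I,M,I]
Op 4: C1 write [C1 write: already M (modified), no change] -> [I,M,I]
Op 5: C2 read [C2 read from I: others=['C1=M'] -> C2=S, others downsized to S] -> [I,S,S]
  -> First S state at op 5; remaining ops need not be traced.

Answer: 5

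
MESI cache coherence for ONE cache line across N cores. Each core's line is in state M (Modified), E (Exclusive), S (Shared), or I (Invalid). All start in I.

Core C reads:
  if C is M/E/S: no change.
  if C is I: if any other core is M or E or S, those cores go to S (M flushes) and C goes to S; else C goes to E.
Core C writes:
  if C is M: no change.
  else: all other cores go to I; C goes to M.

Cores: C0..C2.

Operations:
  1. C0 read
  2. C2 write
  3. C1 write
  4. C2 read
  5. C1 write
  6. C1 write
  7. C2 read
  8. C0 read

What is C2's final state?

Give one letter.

Op 1: C0 read [C0 read from I: no other sharers -> C0=E (exclusive)] -> [E,I,I]
Op 2: C2 write [C2 write: invalidate ['C0=E'] -> C2=M] -> [I,I,M]
Op 3: C1 write [C1 write: invalidate ['C2=M'] -> C1=M] -> [I,M,I]
Op 4: C2 read [C2 read from I: others=['C1=M'] -> C2=S, others downsized to S] -> [I,S,S]
Op 5: C1 write [C1 write: invalidate ['C2=S'] -> C1=M] -> [I,M,I]
Op 6: C1 write [C1 write: already M (modified), no change] -> [I,M,I]
Op 7: C2 read [C2 read from I: others=['C1=M'] -> C2=S, others downsized to S] -> [I,S,S]
Op 8: C0 read [C0 read from I: others=['C1=S', 'C2=S'] -> C0=S, others downsized to S] -> [S,S,S]

Answer: S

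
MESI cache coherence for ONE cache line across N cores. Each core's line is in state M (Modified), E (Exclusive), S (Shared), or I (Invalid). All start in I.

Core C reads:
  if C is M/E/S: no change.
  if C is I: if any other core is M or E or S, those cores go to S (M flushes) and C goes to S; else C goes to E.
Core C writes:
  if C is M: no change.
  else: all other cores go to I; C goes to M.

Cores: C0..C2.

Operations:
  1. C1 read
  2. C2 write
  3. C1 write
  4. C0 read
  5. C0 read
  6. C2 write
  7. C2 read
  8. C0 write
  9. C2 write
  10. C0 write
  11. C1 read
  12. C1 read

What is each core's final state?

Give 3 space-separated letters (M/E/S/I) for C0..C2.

Answer: S S I

Derivation:
Op 1: C1 read [C1 read from I: no other sharers -> C1=E (exclusive)] -> [I,E,I]
Op 2: C2 write [C2 write: invalidate ['C1=E'] -> C2=M] -> [I,I,M]
Op 3: C1 write [C1 write: invalidate ['C2=M'] -> C1=M] -> [I,M,I]
Op 4: C0 read [C0 read from I: others=['C1=M'] -> C0=S, others downsized to S] -> [S,S,I]
Op 5: C0 read [C0 read: already in S, no change] -> [S,S,I]
Op 6: C2 write [C2 write: invalidate ['C0=S', 'C1=S'] -> C2=M] -> [I,I,M]
Op 7: C2 read [C2 read: already in M, no change] -> [I,I,M]
Op 8: C0 write [C0 write: invalidate ['C2=M'] -> C0=M] -> [M,I,I]
Op 9: C2 write [C2 write: invalidate ['C0=M'] -> C2=M] -> [I,I,M]
Op 10: C0 write [C0 write: invalidate ['C2=M'] -> C0=M] -> [M,I,I]
Op 11: C1 read [C1 read from I: others=['C0=M'] -> C1=S, others downsized to S] -> [S,S,I]
Op 12: C1 read [C1 read: already in S, no change] -> [S,S,I]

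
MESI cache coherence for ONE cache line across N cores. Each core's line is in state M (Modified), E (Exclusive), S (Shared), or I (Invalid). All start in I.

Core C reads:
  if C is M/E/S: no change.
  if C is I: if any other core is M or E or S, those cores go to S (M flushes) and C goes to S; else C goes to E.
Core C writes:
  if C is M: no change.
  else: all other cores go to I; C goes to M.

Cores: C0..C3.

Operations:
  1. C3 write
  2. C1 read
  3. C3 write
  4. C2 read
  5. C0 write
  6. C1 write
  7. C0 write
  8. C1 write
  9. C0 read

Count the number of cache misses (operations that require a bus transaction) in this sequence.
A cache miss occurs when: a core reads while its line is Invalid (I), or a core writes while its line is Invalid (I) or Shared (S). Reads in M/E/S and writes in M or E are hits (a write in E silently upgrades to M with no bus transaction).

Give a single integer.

Op 1: C3 write [C3 write: invalidate none -> C3=M] -> [I,I,I,M] [MISS #1: write from I]
Op 2: C1 read [C1 read from I: others=['C3=M'] -> C1=S, others downsized to S] -> [I,S,I,S] [MISS #2: read from I]
Op 3: C3 write [C3 write: invalidate ['C1=S'] -> C3=M] -> [I,I,I,M] [MISS #3: write from S]
Op 4: C2 read [C2 read from I: others=['C3=M'] -> C2=S, others downsized to S] -> [I,I,S,S] [MISS #4: read from I]
Op 5: C0 write [C0 write: invalidate ['C2=S', 'C3=S'] -> C0=M] -> [M,I,I,I] [MISS #5: write from I]
Op 6: C1 write [C1 write: invalidate ['C0=M'] -> C1=M] -> [I,M,I,I] [MISS #6: write from I]
Op 7: C0 write [C0 write: invalidate ['C1=M'] -> C0=M] -> [M,I,I,I] [MISS #7: write from I]
Op 8: C1 write [C1 write: invalidate ['C0=M'] -> C1=M] -> [I,M,I,I] [MISS #8: write from I]
Op 9: C0 read [C0 read from I: others=['C1=M'] -> C0=S, others downsized to S] -> [S,S,I,I] [MISS #9: read from I]

Answer: 9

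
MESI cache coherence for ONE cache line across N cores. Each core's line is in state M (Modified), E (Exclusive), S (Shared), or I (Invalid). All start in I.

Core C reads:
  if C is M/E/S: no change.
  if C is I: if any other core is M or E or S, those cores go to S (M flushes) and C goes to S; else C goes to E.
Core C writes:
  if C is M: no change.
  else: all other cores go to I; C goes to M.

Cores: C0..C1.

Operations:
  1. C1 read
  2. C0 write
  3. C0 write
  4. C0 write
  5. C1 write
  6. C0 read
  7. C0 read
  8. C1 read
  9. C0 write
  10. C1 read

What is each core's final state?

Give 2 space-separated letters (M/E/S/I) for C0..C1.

Answer: S S

Derivation:
Op 1: C1 read [C1 read from I: no other sharers -> C1=E (exclusive)] -> [I,E]
Op 2: C0 write [C0 write: invalidate ['C1=E'] -> C0=M] -> [M,I]
Op 3: C0 write [C0 write: already M (modified), no change] -> [M,I]
Op 4: C0 write [C0 write: already M (modified), no change] -> [M,I]
Op 5: C1 write [C1 write: invalidate ['C0=M'] -> C1=M] -> [I,M]
Op 6: C0 read [C0 read from I: others=['C1=M'] -> C0=S, others downsized to S] -> [S,S]
Op 7: C0 read [C0 read: already in S, no change] -> [S,S]
Op 8: C1 read [C1 read: already in S, no change] -> [S,S]
Op 9: C0 write [C0 write: invalidate ['C1=S'] -> C0=M] -> [M,I]
Op 10: C1 read [C1 read from I: others=['C0=M'] -> C1=S, others downsized to S] -> [S,S]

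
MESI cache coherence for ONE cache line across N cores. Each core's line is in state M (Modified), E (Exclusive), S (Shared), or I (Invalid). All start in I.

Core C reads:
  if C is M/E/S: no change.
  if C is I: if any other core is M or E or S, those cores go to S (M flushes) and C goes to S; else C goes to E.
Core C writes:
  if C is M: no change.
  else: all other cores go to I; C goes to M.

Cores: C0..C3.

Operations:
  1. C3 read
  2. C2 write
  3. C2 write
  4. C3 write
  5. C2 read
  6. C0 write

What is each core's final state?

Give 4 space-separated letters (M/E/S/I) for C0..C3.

Answer: M I I I

Derivation:
Op 1: C3 read [C3 read from I: no other sharers -> C3=E (exclusive)] -> [I,I,I,E]
Op 2: C2 write [C2 write: invalidate ['C3=E'] -> C2=M] -> [I,I,M,I]
Op 3: C2 write [C2 write: already M (modified), no change] -> [I,I,M,I]
Op 4: C3 write [C3 write: invalidate ['C2=M'] -> C3=M] -> [I,I,I,M]
Op 5: C2 read [C2 read from I: others=['C3=M'] -> C2=S, others downsized to S] -> [I,I,S,S]
Op 6: C0 write [C0 write: invalidate ['C2=S', 'C3=S'] -> C0=M] -> [M,I,I,I]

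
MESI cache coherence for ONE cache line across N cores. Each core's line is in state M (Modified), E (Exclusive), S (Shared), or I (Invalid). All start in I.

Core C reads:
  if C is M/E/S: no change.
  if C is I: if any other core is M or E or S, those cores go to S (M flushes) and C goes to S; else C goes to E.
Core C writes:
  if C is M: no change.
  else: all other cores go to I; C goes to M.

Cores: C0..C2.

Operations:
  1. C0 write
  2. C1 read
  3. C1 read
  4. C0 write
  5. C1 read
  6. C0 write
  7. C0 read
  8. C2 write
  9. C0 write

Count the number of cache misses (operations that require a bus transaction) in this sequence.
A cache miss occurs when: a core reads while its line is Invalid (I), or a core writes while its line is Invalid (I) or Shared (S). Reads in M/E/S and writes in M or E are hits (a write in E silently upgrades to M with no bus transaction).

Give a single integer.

Op 1: C0 write [C0 write: invalidate none -> C0=M] -> [M,I,I] [MISS #1: write from I]
Op 2: C1 read [C1 read from I: others=['C0=M'] -> C1=S, others downsized to S] -> [S,S,I] [MISS #2: read from I]
Op 3: C1 read [C1 read: already in S, no change] -> [S,S,I] [hit: read from S]
Op 4: C0 write [C0 write: invalidate ['C1=S'] -> C0=M] -> [M,I,I] [MISS #3: write from S]
Op 5: C1 read [C1 read from I: others=['C0=M'] -> C1=S, others downsized to S] -> [S,S,I] [MISS #4: read from I]
Op 6: C0 write [C0 write: invalidate ['C1=S'] -> C0=M] -> [M,I,I] [MISS #5: write from S]
Op 7: C0 read [C0 read: already in M, no change] -> [M,I,I] [hit: read from M]
Op 8: C2 write [C2 write: invalidate ['C0=M'] -> C2=M] -> [I,I,M] [MISS #6: write from I]
Op 9: C0 write [C0 write: invalidate ['C2=M'] -> C0=M] -> [M,I,I] [MISS #7: write from I]

Answer: 7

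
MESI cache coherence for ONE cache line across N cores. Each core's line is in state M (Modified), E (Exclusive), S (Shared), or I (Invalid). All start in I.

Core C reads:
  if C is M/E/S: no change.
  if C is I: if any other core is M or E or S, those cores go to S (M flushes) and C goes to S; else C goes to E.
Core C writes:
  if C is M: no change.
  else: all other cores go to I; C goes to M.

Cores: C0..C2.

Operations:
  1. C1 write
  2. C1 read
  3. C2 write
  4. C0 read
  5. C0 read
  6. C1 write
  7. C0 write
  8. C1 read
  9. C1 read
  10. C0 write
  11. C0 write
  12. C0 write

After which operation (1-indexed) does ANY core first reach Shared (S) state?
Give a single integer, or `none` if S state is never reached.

Op 1: C1 write [C1 write: invalidate none -> C1=M] -> [I,M,I]
Op 2: C1 read [C1 read: already in M, no change] -> [I,M,I]
Op 3: C2 write [C2 write: invalidate ['C1=M'] -> C2=M] -> [I,I,M]
Op 4: C0 read [C0 read from I: others=['C2=M'] -> C0=S, others downsized to S] -> [S,I,S]
  -> First S state at op 4; remaining ops need not be traced.

Answer: 4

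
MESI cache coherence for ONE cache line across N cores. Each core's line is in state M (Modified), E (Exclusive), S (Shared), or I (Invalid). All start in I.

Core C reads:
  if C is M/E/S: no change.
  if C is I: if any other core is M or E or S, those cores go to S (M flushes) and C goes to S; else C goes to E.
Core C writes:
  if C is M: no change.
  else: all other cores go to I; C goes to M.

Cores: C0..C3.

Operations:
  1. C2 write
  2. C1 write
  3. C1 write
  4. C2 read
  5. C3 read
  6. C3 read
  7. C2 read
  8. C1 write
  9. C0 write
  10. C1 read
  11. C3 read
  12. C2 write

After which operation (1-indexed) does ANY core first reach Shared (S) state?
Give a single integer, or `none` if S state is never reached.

Op 1: C2 write [C2 write: invalidate none -> C2=M] -> [I,I,M,I]
Op 2: C1 write [C1 write: invalidate ['C2=M'] -> C1=M] -> [I,M,I,I]
Op 3: C1 write [C1 write: already M (modified), no change] -> [I,M,I,I]
Op 4: C2 read [C2 read from I: others=['C1=M'] -> C2=S, others downsized to S] -> [I,S,S,I]
  -> First S state at op 4; remaining ops need not be traced.

Answer: 4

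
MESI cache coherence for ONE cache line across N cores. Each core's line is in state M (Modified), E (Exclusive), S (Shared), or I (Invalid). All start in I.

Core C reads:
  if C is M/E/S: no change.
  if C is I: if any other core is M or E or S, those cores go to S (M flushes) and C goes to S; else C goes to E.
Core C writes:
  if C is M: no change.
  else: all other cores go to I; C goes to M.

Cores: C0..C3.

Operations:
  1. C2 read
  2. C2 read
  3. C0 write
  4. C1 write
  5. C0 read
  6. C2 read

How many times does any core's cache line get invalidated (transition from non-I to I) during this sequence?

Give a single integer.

Op 1: C2 read [C2 read from I: no other sharers -> C2=E (exclusive)] -> [I,I,E,I] (invalidations this op: 0; running total: 0)
Op 2: C2 read [C2 read: already in E, no change] -> [I,I,E,I] (invalidations this op: 0; running total: 0)
Op 3: C0 write [C0 write: invalidate ['C2=E'] -> C0=M] -> [M,I,I,I] (invalidations this op: 1; running total: 1)
Op 4: C1 write [C1 write: invalidate ['C0=M'] -> C1=M] -> [I,M,I,I] (invalidations this op: 1; running total: 2)
Op 5: C0 read [C0 read from I: others=['C1=M'] -> C0=S, others downsized to S] -> [S,S,I,I] (invalidations this op: 0; running total: 2)
Op 6: C2 read [C2 read from I: others=['C0=S', 'C1=S'] -> C2=S, others downsized to S] -> [S,S,S,I] (invalidations this op: 0; running total: 2)

Answer: 2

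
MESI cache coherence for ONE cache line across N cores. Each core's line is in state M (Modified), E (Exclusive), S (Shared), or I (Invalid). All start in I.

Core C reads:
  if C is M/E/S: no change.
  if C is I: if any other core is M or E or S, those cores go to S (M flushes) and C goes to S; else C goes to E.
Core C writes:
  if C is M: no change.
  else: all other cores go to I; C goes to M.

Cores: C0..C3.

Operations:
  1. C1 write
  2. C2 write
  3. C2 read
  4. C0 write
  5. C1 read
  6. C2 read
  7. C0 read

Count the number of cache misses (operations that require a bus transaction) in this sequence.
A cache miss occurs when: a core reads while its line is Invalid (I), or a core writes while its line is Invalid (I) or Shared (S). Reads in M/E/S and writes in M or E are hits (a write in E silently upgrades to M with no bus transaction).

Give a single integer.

Op 1: C1 write [C1 write: invalidate none -> C1=M] -> [I,M,I,I] [MISS #1: write from I]
Op 2: C2 write [C2 write: invalidate ['C1=M'] -> C2=M] -> [I,I,M,I] [MISS #2: write from I]
Op 3: C2 read [C2 read: already in M, no change] -> [I,I,M,I] [hit: read from M]
Op 4: C0 write [C0 write: invalidate ['C2=M'] -> C0=M] -> [M,I,I,I] [MISS #3: write from I]
Op 5: C1 read [C1 read from I: others=['C0=M'] -> C1=S, others downsized to S] -> [S,S,I,I] [MISS #4: read from I]
Op 6: C2 read [C2 read from I: others=['C0=S', 'C1=S'] -> C2=S, others downsized to S] -> [S,S,S,I] [MISS #5: read from I]
Op 7: C0 read [C0 read: already in S, no change] -> [S,S,S,I] [hit: read from S]

Answer: 5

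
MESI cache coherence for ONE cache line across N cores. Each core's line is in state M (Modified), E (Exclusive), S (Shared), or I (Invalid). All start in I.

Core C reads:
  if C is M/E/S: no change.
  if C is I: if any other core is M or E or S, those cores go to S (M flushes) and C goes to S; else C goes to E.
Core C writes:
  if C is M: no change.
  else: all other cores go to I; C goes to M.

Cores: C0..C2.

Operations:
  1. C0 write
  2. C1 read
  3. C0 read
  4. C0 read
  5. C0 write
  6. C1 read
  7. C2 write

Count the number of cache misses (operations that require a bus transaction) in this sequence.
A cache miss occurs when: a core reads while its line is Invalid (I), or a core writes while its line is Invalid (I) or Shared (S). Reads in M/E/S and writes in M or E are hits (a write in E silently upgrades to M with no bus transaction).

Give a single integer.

Op 1: C0 write [C0 write: invalidate none -> C0=M] -> [M,I,I] [MISS #1: write from I]
Op 2: C1 read [C1 read from I: others=['C0=M'] -> C1=S, others downsized to S] -> [S,S,I] [MISS #2: read from I]
Op 3: C0 read [C0 read: already in S, no change] -> [S,S,I] [hit: read from S]
Op 4: C0 read [C0 read: already in S, no change] -> [S,S,I] [hit: read from S]
Op 5: C0 write [C0 write: invalidate ['C1=S'] -> C0=M] -> [M,I,I] [MISS #3: write from S]
Op 6: C1 read [C1 read from I: others=['C0=M'] -> C1=S, others downsized to S] -> [S,S,I] [MISS #4: read from I]
Op 7: C2 write [C2 write: invalidate ['C0=S', 'C1=S'] -> C2=M] -> [I,I,M] [MISS #5: write from I]

Answer: 5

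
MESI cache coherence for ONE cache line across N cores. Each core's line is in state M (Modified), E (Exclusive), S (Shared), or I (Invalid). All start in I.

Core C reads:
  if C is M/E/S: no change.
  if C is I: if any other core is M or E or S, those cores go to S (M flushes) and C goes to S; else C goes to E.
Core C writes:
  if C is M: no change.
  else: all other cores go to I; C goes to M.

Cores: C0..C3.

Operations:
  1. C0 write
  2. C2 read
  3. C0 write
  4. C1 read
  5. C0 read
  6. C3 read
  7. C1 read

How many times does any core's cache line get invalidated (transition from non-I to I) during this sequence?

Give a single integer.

Answer: 1

Derivation:
Op 1: C0 write [C0 write: invalidate none -> C0=M] -> [M,I,I,I] (invalidations this op: 0; running total: 0)
Op 2: C2 read [C2 read from I: others=['C0=M'] -> C2=S, others downsized to S] -> [S,I,S,I] (invalidations this op: 0; running total: 0)
Op 3: C0 write [C0 write: invalidate ['C2=S'] -> C0=M] -> [M,I,I,I] (invalidations this op: 1; running total: 1)
Op 4: C1 read [C1 read from I: others=['C0=M'] -> C1=S, others downsized to S] -> [S,S,I,I] (invalidations this op: 0; running total: 1)
Op 5: C0 read [C0 read: already in S, no change] -> [S,S,I,I] (invalidations this op: 0; running total: 1)
Op 6: C3 read [C3 read from I: others=['C0=S', 'C1=S'] -> C3=S, others downsized to S] -> [S,S,I,S] (invalidations this op: 0; running total: 1)
Op 7: C1 read [C1 read: already in S, no change] -> [S,S,I,S] (invalidations this op: 0; running total: 1)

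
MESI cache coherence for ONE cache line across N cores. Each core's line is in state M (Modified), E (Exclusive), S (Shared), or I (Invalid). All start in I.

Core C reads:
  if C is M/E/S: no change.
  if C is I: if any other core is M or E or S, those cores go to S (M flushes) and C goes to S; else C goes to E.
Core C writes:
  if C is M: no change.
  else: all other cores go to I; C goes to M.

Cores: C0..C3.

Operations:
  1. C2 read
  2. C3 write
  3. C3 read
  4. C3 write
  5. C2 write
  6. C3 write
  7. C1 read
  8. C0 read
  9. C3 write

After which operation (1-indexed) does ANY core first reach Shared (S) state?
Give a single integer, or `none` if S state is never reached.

Op 1: C2 read [C2 read from I: no other sharers -> C2=E (exclusive)] -> [I,I,E,I]
Op 2: C3 write [C3 write: invalidate ['C2=E'] -> C3=M] -> [I,I,I,M]
Op 3: C3 read [C3 read: already in M, no change] -> [I,I,I,M]
Op 4: C3 write [C3 write: already M (modified), no change] -> [I,I,I,M]
Op 5: C2 write [C2 write: invalidate ['C3=M'] -> C2=M] -> [I,I,M,I]
Op 6: C3 write [C3 write: invalidate ['C2=M'] -> C3=M] -> [I,I,I,M]
Op 7: C1 read [C1 read from I: others=['C3=M'] -> C1=S, others downsized to S] -> [I,S,I,S]
  -> First S state at op 7; remaining ops need not be traced.

Answer: 7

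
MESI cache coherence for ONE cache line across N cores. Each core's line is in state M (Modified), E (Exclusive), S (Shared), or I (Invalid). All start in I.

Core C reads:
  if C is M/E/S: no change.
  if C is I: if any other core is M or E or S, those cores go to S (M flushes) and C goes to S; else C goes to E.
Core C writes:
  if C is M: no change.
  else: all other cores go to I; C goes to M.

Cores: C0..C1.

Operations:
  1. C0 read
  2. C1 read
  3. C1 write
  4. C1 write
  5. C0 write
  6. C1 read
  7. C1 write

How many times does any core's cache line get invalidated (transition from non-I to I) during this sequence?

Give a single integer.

Answer: 3

Derivation:
Op 1: C0 read [C0 read from I: no other sharers -> C0=E (exclusive)] -> [E,I] (invalidations this op: 0; running total: 0)
Op 2: C1 read [C1 read from I: others=['C0=E'] -> C1=S, others downsized to S] -> [S,S] (invalidations this op: 0; running total: 0)
Op 3: C1 write [C1 write: invalidate ['C0=S'] -> C1=M] -> [I,M] (invalidations this op: 1; running total: 1)
Op 4: C1 write [C1 write: already M (modified), no change] -> [I,M] (invalidations this op: 0; running total: 1)
Op 5: C0 write [C0 write: invalidate ['C1=M'] -> C0=M] -> [M,I] (invalidations this op: 1; running total: 2)
Op 6: C1 read [C1 read from I: others=['C0=M'] -> C1=S, others downsized to S] -> [S,S] (invalidations this op: 0; running total: 2)
Op 7: C1 write [C1 write: invalidate ['C0=S'] -> C1=M] -> [I,M] (invalidations this op: 1; running total: 3)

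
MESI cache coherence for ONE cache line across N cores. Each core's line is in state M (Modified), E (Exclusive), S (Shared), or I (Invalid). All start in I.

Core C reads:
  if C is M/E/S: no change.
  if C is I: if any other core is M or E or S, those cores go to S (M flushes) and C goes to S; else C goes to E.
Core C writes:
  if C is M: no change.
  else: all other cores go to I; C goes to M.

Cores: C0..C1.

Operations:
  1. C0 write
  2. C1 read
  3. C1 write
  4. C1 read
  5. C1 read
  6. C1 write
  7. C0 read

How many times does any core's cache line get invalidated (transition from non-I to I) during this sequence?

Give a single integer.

Answer: 1

Derivation:
Op 1: C0 write [C0 write: invalidate none -> C0=M] -> [M,I] (invalidations this op: 0; running total: 0)
Op 2: C1 read [C1 read from I: others=['C0=M'] -> C1=S, others downsized to S] -> [S,S] (invalidations this op: 0; running total: 0)
Op 3: C1 write [C1 write: invalidate ['C0=S'] -> C1=M] -> [I,M] (invalidations this op: 1; running total: 1)
Op 4: C1 read [C1 read: already in M, no change] -> [I,M] (invalidations this op: 0; running total: 1)
Op 5: C1 read [C1 read: already in M, no change] -> [I,M] (invalidations this op: 0; running total: 1)
Op 6: C1 write [C1 write: already M (modified), no change] -> [I,M] (invalidations this op: 0; running total: 1)
Op 7: C0 read [C0 read from I: others=['C1=M'] -> C0=S, others downsized to S] -> [S,S] (invalidations this op: 0; running total: 1)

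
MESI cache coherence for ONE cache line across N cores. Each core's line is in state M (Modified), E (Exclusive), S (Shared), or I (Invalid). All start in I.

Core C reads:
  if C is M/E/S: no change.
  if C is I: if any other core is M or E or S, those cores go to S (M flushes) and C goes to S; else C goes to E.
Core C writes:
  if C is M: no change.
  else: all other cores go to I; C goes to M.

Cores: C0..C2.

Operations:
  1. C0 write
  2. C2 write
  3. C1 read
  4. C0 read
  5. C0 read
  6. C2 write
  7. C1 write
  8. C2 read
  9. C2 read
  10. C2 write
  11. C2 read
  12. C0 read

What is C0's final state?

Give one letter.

Answer: S

Derivation:
Op 1: C0 write [C0 write: invalidate none -> C0=M] -> [M,I,I]
Op 2: C2 write [C2 write: invalidate ['C0=M'] -> C2=M] -> [I,I,M]
Op 3: C1 read [C1 read from I: others=['C2=M'] -> C1=S, others downsized to S] -> [I,S,S]
Op 4: C0 read [C0 read from I: others=['C1=S', 'C2=S'] -> C0=S, others downsized to S] -> [S,S,S]
Op 5: C0 read [C0 read: already in S, no change] -> [S,S,S]
Op 6: C2 write [C2 write: invalidate ['C0=S', 'C1=S'] -> C2=M] -> [I,I,M]
Op 7: C1 write [C1 write: invalidate ['C2=M'] -> C1=M] -> [I,M,I]
Op 8: C2 read [C2 read from I: others=['C1=M'] -> C2=S, others downsized to S] -> [I,S,S]
Op 9: C2 read [C2 read: already in S, no change] -> [I,S,S]
Op 10: C2 write [C2 write: invalidate ['C1=S'] -> C2=M] -> [I,I,M]
Op 11: C2 read [C2 read: already in M, no change] -> [I,I,M]
Op 12: C0 read [C0 read from I: others=['C2=M'] -> C0=S, others downsized to S] -> [S,I,S]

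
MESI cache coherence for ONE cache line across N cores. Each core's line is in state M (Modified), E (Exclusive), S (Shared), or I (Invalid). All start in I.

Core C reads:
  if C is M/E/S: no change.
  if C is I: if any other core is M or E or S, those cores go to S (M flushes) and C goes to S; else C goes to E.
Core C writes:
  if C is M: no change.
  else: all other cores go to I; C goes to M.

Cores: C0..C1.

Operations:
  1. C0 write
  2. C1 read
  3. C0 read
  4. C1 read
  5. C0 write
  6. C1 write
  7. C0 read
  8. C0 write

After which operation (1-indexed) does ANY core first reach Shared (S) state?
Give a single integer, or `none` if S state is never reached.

Answer: 2

Derivation:
Op 1: C0 write [C0 write: invalidate none -> C0=M] -> [M,I]
Op 2: C1 read [C1 read from I: others=['C0=M'] -> C1=S, others downsized to S] -> [S,S]
  -> First S state at op 2; remaining ops need not be traced.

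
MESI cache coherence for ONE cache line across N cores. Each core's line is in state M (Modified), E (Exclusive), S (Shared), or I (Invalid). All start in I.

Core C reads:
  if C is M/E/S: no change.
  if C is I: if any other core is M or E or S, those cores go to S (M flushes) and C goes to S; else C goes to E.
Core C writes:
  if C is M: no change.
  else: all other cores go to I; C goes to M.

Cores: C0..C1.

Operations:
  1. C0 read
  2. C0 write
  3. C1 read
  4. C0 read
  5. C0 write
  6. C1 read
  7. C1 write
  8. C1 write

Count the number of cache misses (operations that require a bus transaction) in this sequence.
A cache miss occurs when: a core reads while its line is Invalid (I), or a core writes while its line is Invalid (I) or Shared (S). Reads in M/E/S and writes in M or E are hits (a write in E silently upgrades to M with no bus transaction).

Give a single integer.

Answer: 5

Derivation:
Op 1: C0 read [C0 read from I: no other sharers -> C0=E (exclusive)] -> [E,I] [MISS #1: read from I]
Op 2: C0 write [C0 write: invalidate none -> C0=M] -> [M,I] [hit: write from E is a silent E->M upgrade, no bus transaction]
Op 3: C1 read [C1 read from I: others=['C0=M'] -> C1=S, others downsized to S] -> [S,S] [MISS #2: read from I]
Op 4: C0 read [C0 read: already in S, no change] -> [S,S] [hit: read from S]
Op 5: C0 write [C0 write: invalidate ['C1=S'] -> C0=M] -> [M,I] [MISS #3: write from S]
Op 6: C1 read [C1 read from I: others=['C0=M'] -> C1=S, others downsized to S] -> [S,S] [MISS #4: read from I]
Op 7: C1 write [C1 write: invalidate ['C0=S'] -> C1=M] -> [I,M] [MISS #5: write from S]
Op 8: C1 write [C1 write: already M (modified), no change] -> [I,M] [hit: write from M]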